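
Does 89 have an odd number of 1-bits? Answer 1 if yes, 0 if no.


0b1011001 has 4 ones => parity 0

0


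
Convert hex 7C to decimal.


7C hex = 124 decimal

124


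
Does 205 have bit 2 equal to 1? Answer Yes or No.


0b11001101, bit 2 = 1. Yes

Yes


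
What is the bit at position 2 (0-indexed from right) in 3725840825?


0b11011110000100111101000110111001, position 2 = 0

0


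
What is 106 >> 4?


0b1101010 >> 4 = 0b110 = 6

6


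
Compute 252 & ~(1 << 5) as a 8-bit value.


252 & ~(1 << 5) = 220

220


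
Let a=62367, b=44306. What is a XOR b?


62367 ^ 44306 = 24205

24205


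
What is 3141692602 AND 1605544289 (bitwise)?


0b10111011010000100110110010111010 & 0b1011111101100101010100101100001 = 0b11011000000100010100000100000 = 453126176

453126176


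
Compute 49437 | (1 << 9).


49437 | (1 << 9) = 49437 | 512 = 49949

49949


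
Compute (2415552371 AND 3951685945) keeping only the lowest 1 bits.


Step 1: 2415552371 & 3951685945 = 2340970801
Step 2: 2340970801 & 1 = 1

1


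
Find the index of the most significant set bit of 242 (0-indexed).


0b11110010. Highest set bit at position 7

7


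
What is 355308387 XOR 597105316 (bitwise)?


0b10101001011011001001101100011 ^ 0b100011100101110001101010100100 = 0b110110101110101000100111000111 = 918194631

918194631


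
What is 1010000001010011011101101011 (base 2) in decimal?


1010000001010011011101101011 in decimal = 168114027

168114027


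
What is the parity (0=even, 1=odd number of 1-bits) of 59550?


0b1110100010011110 has 9 ones => parity 1

1


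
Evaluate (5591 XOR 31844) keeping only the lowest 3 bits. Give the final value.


Step 1: 5591 ^ 31844 = 27059
Step 2: 27059 & 7 = 3

3


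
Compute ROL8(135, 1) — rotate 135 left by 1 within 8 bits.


Rotate 0b10000111 left by 1 (8-bit) = 0b1111 = 15

15


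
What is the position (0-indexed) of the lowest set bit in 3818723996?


0b11100011100111010001101010011100. Lowest set bit at position 2

2


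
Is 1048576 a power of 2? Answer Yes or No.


0b100000000000000000000. Only one bit set => Yes

Yes


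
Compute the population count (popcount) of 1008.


0b1111110000 has 6 set bits

6


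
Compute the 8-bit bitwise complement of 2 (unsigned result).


~0b10 = 0b11111101 = 253 (8-bit unsigned)

253


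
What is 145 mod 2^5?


145 & 31 = 17

17


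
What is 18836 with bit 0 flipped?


18836 ^ (1 << 0) = 18836 ^ 1 = 18837

18837


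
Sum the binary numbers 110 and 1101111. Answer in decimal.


110 + 1101111 = 1110101 = 117

117


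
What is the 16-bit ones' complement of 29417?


29417 ^ 65535 = 36118

36118


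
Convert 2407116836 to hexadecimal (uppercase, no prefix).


2407116836 = 8F79B024 hex

8F79B024


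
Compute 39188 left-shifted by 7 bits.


0b1001100100010100 << 7 = 0b10011001000101000000000 = 5016064

5016064


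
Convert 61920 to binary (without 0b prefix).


61920 = 1111000111100000 in binary

1111000111100000


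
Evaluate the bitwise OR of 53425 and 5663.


0b1101000010110001 | 0b1011000011111 = 0b1101011010111111 = 54975

54975


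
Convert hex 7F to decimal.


7F hex = 127 decimal

127


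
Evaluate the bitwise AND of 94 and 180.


0b1011110 & 0b10110100 = 0b10100 = 20

20


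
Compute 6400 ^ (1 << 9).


6400 ^ (1 << 9) = 6400 ^ 512 = 6912

6912


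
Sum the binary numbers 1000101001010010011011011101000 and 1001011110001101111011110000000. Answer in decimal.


1000101001010010011011011101000 + 1001011110001101111011110000000 = 10010000111100000010111001101000 = 2431659624

2431659624


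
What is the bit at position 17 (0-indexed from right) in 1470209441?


0b1010111101000011001110110100001, position 17 = 0

0


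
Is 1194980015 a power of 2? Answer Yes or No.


0b1000111001110011111001010101111. Multiple bits set => No

No


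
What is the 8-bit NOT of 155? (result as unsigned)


~0b10011011 = 0b1100100 = 100 (8-bit unsigned)

100


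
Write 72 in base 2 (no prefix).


72 = 1001000 in binary

1001000


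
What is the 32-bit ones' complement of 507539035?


507539035 ^ 4294967295 = 3787428260

3787428260


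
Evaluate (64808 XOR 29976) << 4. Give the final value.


Step 1: 64808 ^ 29976 = 34864
Step 2: 34864 << 4 = 557824

557824


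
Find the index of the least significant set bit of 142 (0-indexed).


0b10001110. Lowest set bit at position 1

1


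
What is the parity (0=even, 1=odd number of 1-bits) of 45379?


0b1011000101000011 has 7 ones => parity 1

1


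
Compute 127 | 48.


0b1111111 | 0b110000 = 0b1111111 = 127

127


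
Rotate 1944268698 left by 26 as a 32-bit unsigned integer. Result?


Rotate 0b1110011111000110010111110011010 left by 26 (32-bit) = 0b1101001110011111000110010111110 = 1775209662

1775209662


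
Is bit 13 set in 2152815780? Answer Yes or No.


0b10000000010100010101110010100100, bit 13 = 0. No

No


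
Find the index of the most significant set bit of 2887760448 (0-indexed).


0b10101100000111111011101001000000. Highest set bit at position 31

31


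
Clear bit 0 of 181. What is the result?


181 & ~(1 << 0) = 180

180


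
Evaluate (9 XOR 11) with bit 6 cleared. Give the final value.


Step 1: 9 ^ 11 = 2
Step 2: 2 & ~(1 << 6) = 2

2


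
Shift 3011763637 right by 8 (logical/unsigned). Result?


0b10110011100000111101110110110101 >> 8 = 0b101100111000001111011101 = 11764701

11764701


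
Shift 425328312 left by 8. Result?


0b11001010110011111111010111000 << 8 = 0b1100101011001111111101011100000000000 = 108884047872

108884047872


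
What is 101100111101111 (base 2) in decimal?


101100111101111 in decimal = 23023

23023


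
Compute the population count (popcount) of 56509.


0b1101110010111101 has 11 set bits

11


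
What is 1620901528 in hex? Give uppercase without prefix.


1620901528 = 609CFE98 hex

609CFE98


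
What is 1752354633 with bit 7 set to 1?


1752354633 | (1 << 7) = 1752354633 | 128 = 1752354761

1752354761


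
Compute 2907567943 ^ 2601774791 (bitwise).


0b10101101010011011111011101000111 ^ 0b10011011000100111110111011000111 = 0b110110010111100001100110000000 = 912136576

912136576


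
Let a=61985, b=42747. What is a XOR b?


61985 ^ 42747 = 21722

21722


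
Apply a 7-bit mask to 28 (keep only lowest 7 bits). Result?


28 & 127 = 28

28


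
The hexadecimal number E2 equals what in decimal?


E2 hex = 226 decimal

226


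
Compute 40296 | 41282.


0b1001110101101000 | 0b1010000101000010 = 0b1011110101101010 = 48490

48490


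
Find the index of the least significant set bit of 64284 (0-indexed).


0b1111101100011100. Lowest set bit at position 2

2


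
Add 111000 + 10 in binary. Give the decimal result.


111000 + 10 = 111010 = 58

58


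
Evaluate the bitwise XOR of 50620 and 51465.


0b1100010110111100 ^ 0b1100100100001001 = 0b110010110101 = 3253

3253


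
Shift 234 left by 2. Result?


0b11101010 << 2 = 0b1110101000 = 936

936


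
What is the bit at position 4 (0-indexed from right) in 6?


0b110, position 4 = 0

0


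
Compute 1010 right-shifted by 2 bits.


0b1111110010 >> 2 = 0b11111100 = 252

252


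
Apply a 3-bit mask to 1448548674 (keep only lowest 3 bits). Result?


1448548674 & 7 = 2

2


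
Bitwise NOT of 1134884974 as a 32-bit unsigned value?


~0b1000011101001001111100001101110 = 0b10111100010110110000011110010001 = 3160082321 (32-bit unsigned)

3160082321


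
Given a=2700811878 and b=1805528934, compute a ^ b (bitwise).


2700811878 ^ 1805528934 = 3412406528

3412406528


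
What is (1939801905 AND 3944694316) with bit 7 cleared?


Step 1: 1939801905 & 3944694316 = 1662976544
Step 2: 1662976544 & ~(1 << 7) = 1662976544

1662976544


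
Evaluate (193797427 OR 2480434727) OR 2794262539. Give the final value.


Step 1: 193797427 | 2480434727 = 2614984503
Step 2: 2614984503 | 2794262539 = 3218964287

3218964287


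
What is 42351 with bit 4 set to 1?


42351 | (1 << 4) = 42351 | 16 = 42367

42367


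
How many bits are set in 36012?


0b1000110010101100 has 7 set bits

7


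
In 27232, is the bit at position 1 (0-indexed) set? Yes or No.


0b110101001100000, bit 1 = 0. No

No


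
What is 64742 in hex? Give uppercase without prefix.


64742 = FCE6 hex

FCE6


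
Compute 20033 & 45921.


0b100111001000001 & 0b1011001101100001 = 0b1001000001 = 577

577


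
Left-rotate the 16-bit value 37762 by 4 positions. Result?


Rotate 0b1001001110000010 left by 4 (16-bit) = 0b11100000101001 = 14377

14377


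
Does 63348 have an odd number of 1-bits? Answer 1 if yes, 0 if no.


0b1111011101110100 has 11 ones => parity 1

1


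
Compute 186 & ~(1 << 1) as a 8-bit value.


186 & ~(1 << 1) = 184

184


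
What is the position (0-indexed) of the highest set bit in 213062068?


0b1100101100110001000110110100. Highest set bit at position 27

27


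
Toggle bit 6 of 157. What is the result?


157 ^ (1 << 6) = 157 ^ 64 = 221

221


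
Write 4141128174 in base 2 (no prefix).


4141128174 = 11110110110101001001100111101110 in binary

11110110110101001001100111101110


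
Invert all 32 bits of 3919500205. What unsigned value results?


3919500205 ^ 4294967295 = 375467090

375467090


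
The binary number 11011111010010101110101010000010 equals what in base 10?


11011111010010101110101010000010 in decimal = 3746228866

3746228866


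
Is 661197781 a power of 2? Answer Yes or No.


0b100111011010010001001111010101. Multiple bits set => No

No


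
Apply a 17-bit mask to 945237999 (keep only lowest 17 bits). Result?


945237999 & 131071 = 77807

77807


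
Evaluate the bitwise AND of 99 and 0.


0b1100011 & 0b0 = 0b0 = 0

0


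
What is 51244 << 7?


0b1100100000101100 << 7 = 0b11001000001011000000000 = 6559232

6559232


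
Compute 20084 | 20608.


0b100111001110100 | 0b101000010000000 = 0b101111011110100 = 24308

24308


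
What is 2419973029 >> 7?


0b10010000001111011101101110100101 >> 7 = 0b1001000000111101110110111 = 18906039

18906039


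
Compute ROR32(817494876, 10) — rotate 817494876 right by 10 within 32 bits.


Rotate 0b110000101110011111101101011100 right by 10 (32-bit) = 0b11010111000011000010111001111110 = 3607899774

3607899774


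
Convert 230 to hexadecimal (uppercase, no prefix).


230 = E6 hex

E6


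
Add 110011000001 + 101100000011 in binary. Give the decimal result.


110011000001 + 101100000011 = 1011111000100 = 6084

6084


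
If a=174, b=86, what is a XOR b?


174 ^ 86 = 248

248


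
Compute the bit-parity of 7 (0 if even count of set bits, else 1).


0b111 has 3 ones => parity 1

1


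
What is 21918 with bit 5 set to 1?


21918 | (1 << 5) = 21918 | 32 = 21950

21950


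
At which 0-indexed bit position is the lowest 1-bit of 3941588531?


0b11101010111011111101111000110011. Lowest set bit at position 0

0


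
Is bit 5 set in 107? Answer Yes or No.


0b1101011, bit 5 = 1. Yes

Yes


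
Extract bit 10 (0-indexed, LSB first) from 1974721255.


0b1110101101100111101101011100111, position 10 = 0

0


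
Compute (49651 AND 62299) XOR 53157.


Step 1: 49651 & 62299 = 49491
Step 2: 49491 ^ 53157 = 3830

3830


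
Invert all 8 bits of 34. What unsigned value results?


34 ^ 255 = 221

221


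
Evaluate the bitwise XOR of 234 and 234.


0b11101010 ^ 0b11101010 = 0b0 = 0

0


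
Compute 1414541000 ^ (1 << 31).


1414541000 ^ (1 << 31) = 1414541000 ^ 2147483648 = 3562024648

3562024648


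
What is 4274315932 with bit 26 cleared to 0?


4274315932 & ~(1 << 26) = 4207207068

4207207068


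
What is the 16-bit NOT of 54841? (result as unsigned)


~0b1101011000111001 = 0b10100111000110 = 10694 (16-bit unsigned)

10694


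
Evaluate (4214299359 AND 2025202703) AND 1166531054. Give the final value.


Step 1: 4214299359 & 2025202703 = 2016411663
Step 2: 2016411663 & 1166531054 = 1073741838

1073741838


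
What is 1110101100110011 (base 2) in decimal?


1110101100110011 in decimal = 60211

60211


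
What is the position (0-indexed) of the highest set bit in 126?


0b1111110. Highest set bit at position 6

6


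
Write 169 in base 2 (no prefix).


169 = 10101001 in binary

10101001


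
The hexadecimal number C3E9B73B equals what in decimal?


C3E9B73B hex = 3286873915 decimal

3286873915


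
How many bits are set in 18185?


0b100011100001001 has 6 set bits

6


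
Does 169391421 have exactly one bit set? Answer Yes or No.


0b1010000110001011010100111101. Multiple bits set => No

No


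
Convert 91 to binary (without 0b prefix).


91 = 1011011 in binary

1011011


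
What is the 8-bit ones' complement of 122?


122 ^ 255 = 133

133


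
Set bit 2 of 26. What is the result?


26 | (1 << 2) = 26 | 4 = 30

30


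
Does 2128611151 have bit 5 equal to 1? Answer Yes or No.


0b1111110111000000000011101001111, bit 5 = 0. No

No


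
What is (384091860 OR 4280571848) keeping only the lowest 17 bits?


Step 1: 384091860 | 4280571848 = 4293187548
Step 2: 4293187548 & 131071 = 55260

55260


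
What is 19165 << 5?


0b100101011011101 << 5 = 0b10010101101110100000 = 613280

613280


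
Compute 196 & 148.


0b11000100 & 0b10010100 = 0b10000100 = 132

132


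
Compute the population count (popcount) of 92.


0b1011100 has 4 set bits

4


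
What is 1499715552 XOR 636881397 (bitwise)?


0b1011001011000111101011111100000 ^ 0b100101111101100000100111110101 = 0b1111100100101011101111000010101 = 2090196501

2090196501


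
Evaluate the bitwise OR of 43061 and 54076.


0b1010100000110101 | 0b1101001100111100 = 0b1111101100111101 = 64317

64317


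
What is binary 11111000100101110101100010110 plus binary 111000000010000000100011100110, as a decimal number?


11111000100101110101100010110 + 111000000010000000100011100110 = 1010111000110101111001111111100 = 1461384188

1461384188


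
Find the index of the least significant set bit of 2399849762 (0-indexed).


0b10001111000010101100110100100010. Lowest set bit at position 1

1


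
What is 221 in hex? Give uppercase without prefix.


221 = DD hex

DD


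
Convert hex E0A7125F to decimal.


E0A7125F hex = 3769045599 decimal

3769045599


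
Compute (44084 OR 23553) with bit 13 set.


Step 1: 44084 | 23553 = 64565
Step 2: 64565 | (1 << 13) = 64565 | 8192 = 64565

64565


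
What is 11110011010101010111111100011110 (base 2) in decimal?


11110011010101010111111100011110 in decimal = 4082466590

4082466590


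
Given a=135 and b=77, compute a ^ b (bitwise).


135 ^ 77 = 202

202


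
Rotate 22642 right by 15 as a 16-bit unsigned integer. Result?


Rotate 0b101100001110010 right by 15 (16-bit) = 0b1011000011100100 = 45284

45284


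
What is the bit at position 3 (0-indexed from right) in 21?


0b10101, position 3 = 0

0


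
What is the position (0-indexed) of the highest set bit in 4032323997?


0b11110000010110000110000110011101. Highest set bit at position 31

31


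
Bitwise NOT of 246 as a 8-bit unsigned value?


~0b11110110 = 0b1001 = 9 (8-bit unsigned)

9


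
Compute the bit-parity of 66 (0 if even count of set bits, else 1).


0b1000010 has 2 ones => parity 0

0


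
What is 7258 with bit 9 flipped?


7258 ^ (1 << 9) = 7258 ^ 512 = 7770

7770


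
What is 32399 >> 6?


0b111111010001111 >> 6 = 0b111111010 = 506

506


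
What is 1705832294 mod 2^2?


1705832294 & 3 = 2

2


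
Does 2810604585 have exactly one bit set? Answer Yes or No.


0b10100111100001100110110000101001. Multiple bits set => No

No


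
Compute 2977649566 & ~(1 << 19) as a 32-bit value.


2977649566 & ~(1 << 19) = 2977125278

2977125278


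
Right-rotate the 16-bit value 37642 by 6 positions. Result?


Rotate 0b1001001100001010 right by 6 (16-bit) = 0b10101001001100 = 10828

10828


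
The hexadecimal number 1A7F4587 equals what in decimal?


1A7F4587 hex = 444548487 decimal

444548487


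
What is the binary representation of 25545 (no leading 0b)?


25545 = 110001111001001 in binary

110001111001001


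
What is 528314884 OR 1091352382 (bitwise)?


0b11111011111010111001000000100 | 0b1000001000011001011011100111110 = 0b1011111011111011111011100111110 = 1602090814

1602090814


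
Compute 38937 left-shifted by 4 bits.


0b1001100000011001 << 4 = 0b10011000000110010000 = 622992

622992


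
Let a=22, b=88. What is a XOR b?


22 ^ 88 = 78

78


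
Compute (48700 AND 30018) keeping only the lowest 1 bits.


Step 1: 48700 & 30018 = 13312
Step 2: 13312 & 1 = 0

0


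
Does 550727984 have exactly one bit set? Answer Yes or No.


0b100000110100110111000100110000. Multiple bits set => No

No


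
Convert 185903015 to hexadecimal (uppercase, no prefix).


185903015 = B14A7A7 hex

B14A7A7


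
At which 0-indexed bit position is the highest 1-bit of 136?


0b10001000. Highest set bit at position 7

7


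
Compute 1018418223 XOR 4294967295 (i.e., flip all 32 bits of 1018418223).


1018418223 ^ 4294967295 = 3276549072

3276549072


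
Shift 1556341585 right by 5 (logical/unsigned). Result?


0b1011100110000111110001101010001 >> 5 = 0b10111001100001111100011010 = 48635674

48635674


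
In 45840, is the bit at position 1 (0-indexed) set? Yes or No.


0b1011001100010000, bit 1 = 0. No

No


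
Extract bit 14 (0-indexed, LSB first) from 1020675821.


0b111100110101100100011011101101, position 14 = 1

1


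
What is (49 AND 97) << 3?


Step 1: 49 & 97 = 33
Step 2: 33 << 3 = 264

264


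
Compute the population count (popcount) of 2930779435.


0b10101110101100000010010100101011 has 15 set bits

15


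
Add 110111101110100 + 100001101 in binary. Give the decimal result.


110111101110100 + 100001101 = 111000010000001 = 28801

28801


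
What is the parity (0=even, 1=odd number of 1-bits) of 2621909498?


0b10011100010001110010100111111010 has 17 ones => parity 1

1


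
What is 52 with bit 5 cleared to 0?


52 & ~(1 << 5) = 20

20


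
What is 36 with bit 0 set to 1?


36 | (1 << 0) = 36 | 1 = 37

37


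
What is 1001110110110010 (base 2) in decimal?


1001110110110010 in decimal = 40370

40370


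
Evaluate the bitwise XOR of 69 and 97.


0b1000101 ^ 0b1100001 = 0b100100 = 36

36


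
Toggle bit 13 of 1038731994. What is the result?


1038731994 ^ (1 << 13) = 1038731994 ^ 8192 = 1038740186

1038740186


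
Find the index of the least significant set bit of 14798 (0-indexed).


0b11100111001110. Lowest set bit at position 1

1


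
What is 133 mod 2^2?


133 & 3 = 1

1


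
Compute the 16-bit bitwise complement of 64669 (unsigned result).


~0b1111110010011101 = 0b1101100010 = 866 (16-bit unsigned)

866


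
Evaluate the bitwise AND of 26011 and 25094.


0b110010110011011 & 0b110001000000110 = 0b110000000000010 = 24578

24578


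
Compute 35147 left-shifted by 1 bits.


0b1000100101001011 << 1 = 0b10001001010010110 = 70294

70294


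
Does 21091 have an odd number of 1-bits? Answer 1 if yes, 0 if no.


0b101001001100011 has 7 ones => parity 1

1


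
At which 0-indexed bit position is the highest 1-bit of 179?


0b10110011. Highest set bit at position 7

7


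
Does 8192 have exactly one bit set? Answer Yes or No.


0b10000000000000. Only one bit set => Yes

Yes


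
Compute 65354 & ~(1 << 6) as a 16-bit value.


65354 & ~(1 << 6) = 65290

65290


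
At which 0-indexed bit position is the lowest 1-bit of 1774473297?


0b1101001110001000101000001010001. Lowest set bit at position 0

0


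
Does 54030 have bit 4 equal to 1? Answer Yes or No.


0b1101001100001110, bit 4 = 0. No

No


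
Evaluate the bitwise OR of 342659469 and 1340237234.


0b10100011011001001000110001101 | 0b1001111111000100110010110110010 = 0b1011111111011101111010110111111 = 1609495999

1609495999


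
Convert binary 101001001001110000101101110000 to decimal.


101001001001110000101101110000 in decimal = 690424688

690424688


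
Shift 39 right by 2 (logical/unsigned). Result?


0b100111 >> 2 = 0b1001 = 9

9


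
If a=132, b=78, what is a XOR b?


132 ^ 78 = 202

202


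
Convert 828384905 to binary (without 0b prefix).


828384905 = 110001011000000010011010001001 in binary

110001011000000010011010001001


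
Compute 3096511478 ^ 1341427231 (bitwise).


0b10111000100100010000001111110110 ^ 0b1001111111101001000111000011111 = 0b11110111011001011000110111101001 = 4150627817

4150627817


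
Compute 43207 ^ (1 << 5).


43207 ^ (1 << 5) = 43207 ^ 32 = 43239

43239


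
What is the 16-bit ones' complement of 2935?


2935 ^ 65535 = 62600

62600


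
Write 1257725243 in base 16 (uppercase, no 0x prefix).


1257725243 = 4AF75D3B hex

4AF75D3B


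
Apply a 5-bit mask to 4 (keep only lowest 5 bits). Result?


4 & 31 = 4

4


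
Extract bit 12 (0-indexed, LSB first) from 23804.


0b101110011111100, position 12 = 1

1


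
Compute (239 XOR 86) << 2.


Step 1: 239 ^ 86 = 185
Step 2: 185 << 2 = 740

740


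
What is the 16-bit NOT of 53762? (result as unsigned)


~0b1101001000000010 = 0b10110111111101 = 11773 (16-bit unsigned)

11773


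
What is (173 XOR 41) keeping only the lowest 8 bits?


Step 1: 173 ^ 41 = 132
Step 2: 132 & 255 = 132

132


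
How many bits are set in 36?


0b100100 has 2 set bits

2


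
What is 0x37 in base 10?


37 hex = 55 decimal

55


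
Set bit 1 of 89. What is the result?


89 | (1 << 1) = 89 | 2 = 91

91


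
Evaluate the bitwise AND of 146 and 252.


0b10010010 & 0b11111100 = 0b10010000 = 144

144


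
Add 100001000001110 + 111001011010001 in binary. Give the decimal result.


100001000001110 + 111001011010001 = 1011010011011111 = 46303

46303


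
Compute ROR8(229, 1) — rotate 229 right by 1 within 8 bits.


Rotate 0b11100101 right by 1 (8-bit) = 0b11110010 = 242

242


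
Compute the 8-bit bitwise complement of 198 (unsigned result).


~0b11000110 = 0b111001 = 57 (8-bit unsigned)

57


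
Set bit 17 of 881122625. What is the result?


881122625 | (1 << 17) = 881122625 | 131072 = 881253697

881253697


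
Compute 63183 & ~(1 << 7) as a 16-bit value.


63183 & ~(1 << 7) = 63055

63055


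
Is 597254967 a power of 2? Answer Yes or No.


0b100011100110010110001100110111. Multiple bits set => No

No


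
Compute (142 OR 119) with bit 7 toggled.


Step 1: 142 | 119 = 255
Step 2: 255 ^ (1 << 7) = 255 ^ 128 = 127

127


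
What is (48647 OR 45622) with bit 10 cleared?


Step 1: 48647 | 45622 = 48695
Step 2: 48695 & ~(1 << 10) = 47671

47671


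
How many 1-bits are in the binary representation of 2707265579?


0b10100001010111011001100000101011 has 15 set bits

15


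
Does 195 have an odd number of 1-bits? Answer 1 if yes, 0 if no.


0b11000011 has 4 ones => parity 0

0


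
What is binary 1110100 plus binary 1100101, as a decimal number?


1110100 + 1100101 = 11011001 = 217

217


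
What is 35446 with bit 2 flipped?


35446 ^ (1 << 2) = 35446 ^ 4 = 35442

35442


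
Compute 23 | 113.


0b10111 | 0b1110001 = 0b1110111 = 119

119


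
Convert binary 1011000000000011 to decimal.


1011000000000011 in decimal = 45059

45059


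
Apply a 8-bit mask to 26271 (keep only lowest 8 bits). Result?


26271 & 255 = 159

159


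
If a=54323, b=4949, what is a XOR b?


54323 ^ 4949 = 51046

51046


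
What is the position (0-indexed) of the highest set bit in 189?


0b10111101. Highest set bit at position 7

7


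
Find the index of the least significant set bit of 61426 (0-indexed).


0b1110111111110010. Lowest set bit at position 1

1


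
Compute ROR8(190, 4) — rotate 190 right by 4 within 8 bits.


Rotate 0b10111110 right by 4 (8-bit) = 0b11101011 = 235

235


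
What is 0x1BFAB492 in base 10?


1BFAB492 hex = 469415058 decimal

469415058


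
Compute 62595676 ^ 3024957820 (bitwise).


0b11101110110010001001011100 ^ 0b10110100010011010011000101111100 = 0b10110111111101100001001100100000 = 3086357280

3086357280


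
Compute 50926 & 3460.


0b1100011011101110 & 0b110110000100 = 0b10010000100 = 1156

1156


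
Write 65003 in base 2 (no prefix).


65003 = 1111110111101011 in binary

1111110111101011


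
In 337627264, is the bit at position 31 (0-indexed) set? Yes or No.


0b10100000111111100100010000000, bit 31 = 0. No

No


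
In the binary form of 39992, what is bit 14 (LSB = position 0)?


0b1001110000111000, position 14 = 0

0


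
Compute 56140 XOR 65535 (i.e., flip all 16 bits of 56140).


56140 ^ 65535 = 9395

9395


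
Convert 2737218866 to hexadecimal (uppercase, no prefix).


2737218866 = A326A532 hex

A326A532


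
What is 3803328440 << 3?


0b11100010101100100010111110111000 << 3 = 0b11100010101100100010111110111000000 = 30426627520

30426627520


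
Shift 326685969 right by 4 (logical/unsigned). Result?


0b10011011110001101010100010001 >> 4 = 0b1001101111000110101010001 = 20417873

20417873


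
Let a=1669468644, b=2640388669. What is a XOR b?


1669468644 ^ 2640388669 = 4276302809

4276302809


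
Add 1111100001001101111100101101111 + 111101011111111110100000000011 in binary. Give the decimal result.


1111100001001101111100101101111 + 111101011111111110100000000011 = 10111001101001101110000101110010 = 3114721650

3114721650


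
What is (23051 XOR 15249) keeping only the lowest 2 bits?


Step 1: 23051 ^ 15249 = 24986
Step 2: 24986 & 3 = 2

2


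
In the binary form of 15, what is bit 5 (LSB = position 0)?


0b1111, position 5 = 0

0


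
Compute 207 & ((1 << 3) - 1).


207 & 7 = 7

7


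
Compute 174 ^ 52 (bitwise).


0b10101110 ^ 0b110100 = 0b10011010 = 154

154


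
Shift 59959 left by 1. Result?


0b1110101000110111 << 1 = 0b11101010001101110 = 119918

119918


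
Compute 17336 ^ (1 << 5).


17336 ^ (1 << 5) = 17336 ^ 32 = 17304

17304


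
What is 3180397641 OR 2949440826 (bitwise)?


0b10111101100100010000010001001001 | 0b10101111110011001110010100111010 = 0b10111111110111011110010101111011 = 3218990459

3218990459


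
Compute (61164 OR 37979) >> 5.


Step 1: 61164 | 37979 = 65279
Step 2: 65279 >> 5 = 2039

2039


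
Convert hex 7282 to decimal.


7282 hex = 29314 decimal

29314


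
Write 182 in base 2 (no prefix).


182 = 10110110 in binary

10110110


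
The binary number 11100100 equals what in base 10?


11100100 in decimal = 228

228


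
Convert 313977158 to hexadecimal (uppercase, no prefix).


313977158 = 12B6E946 hex

12B6E946


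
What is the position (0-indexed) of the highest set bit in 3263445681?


0b11000010100001000011101010110001. Highest set bit at position 31

31


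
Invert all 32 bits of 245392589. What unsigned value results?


245392589 ^ 4294967295 = 4049574706

4049574706


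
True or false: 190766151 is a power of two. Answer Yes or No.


0b1011010111101101110001000111. Multiple bits set => No

No


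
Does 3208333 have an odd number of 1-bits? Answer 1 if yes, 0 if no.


0b1100001111010010001101 has 11 ones => parity 1

1


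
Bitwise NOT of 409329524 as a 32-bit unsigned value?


~0b11000011001011101111101110100 = 0b11100111100110100010000010001011 = 3885637771 (32-bit unsigned)

3885637771


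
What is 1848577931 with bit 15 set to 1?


1848577931 | (1 << 15) = 1848577931 | 32768 = 1848610699

1848610699


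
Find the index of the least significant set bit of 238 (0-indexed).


0b11101110. Lowest set bit at position 1

1


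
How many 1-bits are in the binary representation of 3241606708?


0b11000001001101101111111000110100 has 17 set bits

17


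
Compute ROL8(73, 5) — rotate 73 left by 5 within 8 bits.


Rotate 0b1001001 left by 5 (8-bit) = 0b101001 = 41

41


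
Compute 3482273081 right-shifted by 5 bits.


0b11001111100011110100010100111001 >> 5 = 0b110011111000111101000101001 = 108821033

108821033


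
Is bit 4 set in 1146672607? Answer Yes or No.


0b1000100010110001101010111011111, bit 4 = 1. Yes

Yes


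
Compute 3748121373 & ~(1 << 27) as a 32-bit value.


3748121373 & ~(1 << 27) = 3613903645

3613903645


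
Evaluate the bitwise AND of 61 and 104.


0b111101 & 0b1101000 = 0b101000 = 40

40


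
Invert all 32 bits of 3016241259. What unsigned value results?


3016241259 ^ 4294967295 = 1278726036

1278726036


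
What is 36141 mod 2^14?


36141 & 16383 = 3373

3373


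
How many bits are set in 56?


0b111000 has 3 set bits

3


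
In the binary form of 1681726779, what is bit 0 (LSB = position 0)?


0b1100100001111010001110100111011, position 0 = 1

1


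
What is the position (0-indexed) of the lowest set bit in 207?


0b11001111. Lowest set bit at position 0

0


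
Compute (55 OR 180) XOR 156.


Step 1: 55 | 180 = 183
Step 2: 183 ^ 156 = 43

43


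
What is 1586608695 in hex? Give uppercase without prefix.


1586608695 = 5E91BA37 hex

5E91BA37


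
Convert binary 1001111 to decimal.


1001111 in decimal = 79

79


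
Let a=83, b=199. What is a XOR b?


83 ^ 199 = 148

148


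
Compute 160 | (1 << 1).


160 | (1 << 1) = 160 | 2 = 162

162


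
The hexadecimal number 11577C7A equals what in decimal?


11577C7A hex = 290946170 decimal

290946170


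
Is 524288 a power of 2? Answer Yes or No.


0b10000000000000000000. Only one bit set => Yes

Yes


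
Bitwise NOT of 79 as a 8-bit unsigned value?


~0b1001111 = 0b10110000 = 176 (8-bit unsigned)

176


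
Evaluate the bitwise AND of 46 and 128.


0b101110 & 0b10000000 = 0b0 = 0

0


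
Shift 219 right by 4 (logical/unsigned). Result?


0b11011011 >> 4 = 0b1101 = 13

13


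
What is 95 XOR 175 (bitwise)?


0b1011111 ^ 0b10101111 = 0b11110000 = 240

240


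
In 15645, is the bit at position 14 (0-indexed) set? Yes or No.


0b11110100011101, bit 14 = 0. No

No


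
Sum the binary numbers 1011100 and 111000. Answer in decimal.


1011100 + 111000 = 10010100 = 148

148


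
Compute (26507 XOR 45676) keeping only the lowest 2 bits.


Step 1: 26507 ^ 45676 = 54759
Step 2: 54759 & 3 = 3

3


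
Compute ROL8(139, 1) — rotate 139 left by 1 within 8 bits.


Rotate 0b10001011 left by 1 (8-bit) = 0b10111 = 23

23


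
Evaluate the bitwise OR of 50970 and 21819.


0b1100011100011010 | 0b101010100111011 = 0b1101011100111011 = 55099

55099


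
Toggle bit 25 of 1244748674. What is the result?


1244748674 ^ (1 << 25) = 1244748674 ^ 33554432 = 1211194242

1211194242


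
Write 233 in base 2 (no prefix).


233 = 11101001 in binary

11101001


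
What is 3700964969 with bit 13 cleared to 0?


3700964969 & ~(1 << 13) = 3700956777

3700956777


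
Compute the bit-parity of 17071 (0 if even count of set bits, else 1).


0b100001010101111 has 8 ones => parity 0

0


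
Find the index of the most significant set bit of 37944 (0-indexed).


0b1001010000111000. Highest set bit at position 15

15


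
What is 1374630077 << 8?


0b1010001111011110011000010111101 << 8 = 0b101000111101111001100001011110100000000 = 351905299712

351905299712


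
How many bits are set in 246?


0b11110110 has 6 set bits

6


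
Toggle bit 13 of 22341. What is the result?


22341 ^ (1 << 13) = 22341 ^ 8192 = 30533

30533


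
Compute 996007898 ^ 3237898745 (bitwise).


0b111011010111011101111111011010 ^ 0b11000000111111100110100111111001 = 0b11111011101000111011011000100011 = 4221810211

4221810211


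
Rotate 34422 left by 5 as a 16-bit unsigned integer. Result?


Rotate 0b1000011001110110 left by 5 (16-bit) = 0b1100111011010000 = 52944

52944


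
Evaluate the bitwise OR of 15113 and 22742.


0b11101100001001 | 0b101100011010110 = 0b111101111011111 = 31711

31711


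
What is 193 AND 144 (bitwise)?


0b11000001 & 0b10010000 = 0b10000000 = 128

128


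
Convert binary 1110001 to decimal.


1110001 in decimal = 113

113


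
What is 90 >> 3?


0b1011010 >> 3 = 0b1011 = 11

11


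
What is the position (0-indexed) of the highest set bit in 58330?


0b1110001111011010. Highest set bit at position 15

15


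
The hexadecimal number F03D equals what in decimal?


F03D hex = 61501 decimal

61501


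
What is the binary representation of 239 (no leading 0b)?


239 = 11101111 in binary

11101111


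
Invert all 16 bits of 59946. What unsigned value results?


59946 ^ 65535 = 5589

5589


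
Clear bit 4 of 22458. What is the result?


22458 & ~(1 << 4) = 22442

22442


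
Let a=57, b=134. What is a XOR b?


57 ^ 134 = 191

191


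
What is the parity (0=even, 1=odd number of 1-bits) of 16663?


0b100000100010111 has 6 ones => parity 0

0


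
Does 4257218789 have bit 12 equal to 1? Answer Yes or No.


0b11111101110000000000000011100101, bit 12 = 0. No

No


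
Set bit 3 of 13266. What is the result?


13266 | (1 << 3) = 13266 | 8 = 13274

13274


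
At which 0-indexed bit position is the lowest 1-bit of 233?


0b11101001. Lowest set bit at position 0

0


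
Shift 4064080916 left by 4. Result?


0b11110010001111001111010000010100 << 4 = 0b111100100011110011110100000101000000 = 65025294656

65025294656


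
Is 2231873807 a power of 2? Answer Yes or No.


0b10000101000001111011000100001111. Multiple bits set => No

No


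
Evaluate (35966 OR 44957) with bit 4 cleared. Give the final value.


Step 1: 35966 | 44957 = 45055
Step 2: 45055 & ~(1 << 4) = 45039

45039


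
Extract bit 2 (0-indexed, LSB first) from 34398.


0b1000011001011110, position 2 = 1

1


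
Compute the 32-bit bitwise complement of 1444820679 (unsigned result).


~0b1010110000111100011011011000111 = 0b10101001111000011100100100111000 = 2850146616 (32-bit unsigned)

2850146616


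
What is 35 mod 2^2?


35 & 3 = 3

3


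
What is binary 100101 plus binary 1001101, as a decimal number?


100101 + 1001101 = 1110010 = 114

114


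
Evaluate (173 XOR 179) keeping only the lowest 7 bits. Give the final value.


Step 1: 173 ^ 179 = 30
Step 2: 30 & 127 = 30

30


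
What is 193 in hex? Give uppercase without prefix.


193 = C1 hex

C1


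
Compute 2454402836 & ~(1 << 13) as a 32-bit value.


2454402836 & ~(1 << 13) = 2454394644

2454394644


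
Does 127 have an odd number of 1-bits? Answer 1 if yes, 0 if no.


0b1111111 has 7 ones => parity 1

1


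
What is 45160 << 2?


0b1011000001101000 << 2 = 0b101100000110100000 = 180640

180640


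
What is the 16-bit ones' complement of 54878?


54878 ^ 65535 = 10657

10657


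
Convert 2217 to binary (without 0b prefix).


2217 = 100010101001 in binary

100010101001


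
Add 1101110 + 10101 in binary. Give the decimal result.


1101110 + 10101 = 10000011 = 131

131


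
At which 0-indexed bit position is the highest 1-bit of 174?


0b10101110. Highest set bit at position 7

7


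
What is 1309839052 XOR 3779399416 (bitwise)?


0b1001110000100101000111011001100 ^ 0b11100001010001010000111011111000 = 0b10101111010101111000000000110100 = 2941747252

2941747252


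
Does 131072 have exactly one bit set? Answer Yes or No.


0b100000000000000000. Only one bit set => Yes

Yes


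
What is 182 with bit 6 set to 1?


182 | (1 << 6) = 182 | 64 = 246

246


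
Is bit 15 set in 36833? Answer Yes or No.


0b1000111111100001, bit 15 = 1. Yes

Yes


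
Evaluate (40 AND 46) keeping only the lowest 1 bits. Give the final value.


Step 1: 40 & 46 = 40
Step 2: 40 & 1 = 0

0


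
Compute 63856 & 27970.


0b1111100101110000 & 0b110110101000010 = 0b110100101000000 = 26944

26944


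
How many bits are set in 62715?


0b1111010011111011 has 12 set bits

12


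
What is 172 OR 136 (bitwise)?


0b10101100 | 0b10001000 = 0b10101100 = 172

172


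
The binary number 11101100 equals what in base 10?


11101100 in decimal = 236

236


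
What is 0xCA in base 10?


CA hex = 202 decimal

202


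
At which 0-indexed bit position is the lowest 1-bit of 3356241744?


0b11001000000011000010111101010000. Lowest set bit at position 4

4


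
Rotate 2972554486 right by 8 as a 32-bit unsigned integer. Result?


Rotate 0b10110001001011011001010011110110 right by 8 (32-bit) = 0b11110110101100010010110110010100 = 4138806676

4138806676


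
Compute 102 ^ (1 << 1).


102 ^ (1 << 1) = 102 ^ 2 = 100

100


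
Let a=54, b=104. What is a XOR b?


54 ^ 104 = 94

94


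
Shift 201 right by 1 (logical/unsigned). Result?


0b11001001 >> 1 = 0b1100100 = 100

100


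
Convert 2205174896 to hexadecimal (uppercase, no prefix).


2205174896 = 83704C70 hex

83704C70


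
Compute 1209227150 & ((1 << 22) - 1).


1209227150 & 4194303 = 1267598

1267598


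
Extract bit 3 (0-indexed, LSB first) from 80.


0b1010000, position 3 = 0

0


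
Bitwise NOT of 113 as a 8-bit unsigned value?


~0b1110001 = 0b10001110 = 142 (8-bit unsigned)

142


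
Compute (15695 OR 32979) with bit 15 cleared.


Step 1: 15695 | 32979 = 48607
Step 2: 48607 & ~(1 << 15) = 15839

15839


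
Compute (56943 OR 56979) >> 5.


Step 1: 56943 | 56979 = 57087
Step 2: 57087 >> 5 = 1783

1783


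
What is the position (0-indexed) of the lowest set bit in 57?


0b111001. Lowest set bit at position 0

0


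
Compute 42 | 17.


0b101010 | 0b10001 = 0b111011 = 59

59


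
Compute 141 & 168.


0b10001101 & 0b10101000 = 0b10001000 = 136

136


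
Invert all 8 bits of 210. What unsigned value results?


210 ^ 255 = 45

45


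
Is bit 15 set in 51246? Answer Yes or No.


0b1100100000101110, bit 15 = 1. Yes

Yes


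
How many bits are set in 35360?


0b1000101000100000 has 4 set bits

4


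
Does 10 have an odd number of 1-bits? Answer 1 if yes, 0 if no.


0b1010 has 2 ones => parity 0

0


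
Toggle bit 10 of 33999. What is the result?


33999 ^ (1 << 10) = 33999 ^ 1024 = 32975

32975


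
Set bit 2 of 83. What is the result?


83 | (1 << 2) = 83 | 4 = 87

87


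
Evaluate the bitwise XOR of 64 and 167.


0b1000000 ^ 0b10100111 = 0b11100111 = 231

231


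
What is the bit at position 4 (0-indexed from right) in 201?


0b11001001, position 4 = 0

0


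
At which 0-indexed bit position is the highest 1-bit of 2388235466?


0b10001110010110011001010011001010. Highest set bit at position 31

31
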